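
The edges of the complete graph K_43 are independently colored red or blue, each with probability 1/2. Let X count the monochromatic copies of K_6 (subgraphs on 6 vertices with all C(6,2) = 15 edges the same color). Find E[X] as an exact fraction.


Let X = Σ_S X_S over the C(43, 6) = 6096454 subsets S of size 6, where X_S = 1 if the K_6 on S is monochromatic.
For a fixed S, the K_6 on S has C(6, 2) = 15 edges. P[all 15 edges red] = (1/2)^15, and likewise for blue, so P[monochromatic] = 2·(1/2)^15 = 2^{1 − 15} = 1/16384.
By linearity of expectation: E[X] = C(43, 6) · 2^{1 − 15} = 6096454 · 1/16384 = 3048227/8192.
Numerically: E[X] ≈ 372.09802.

E[X] = C(43,6)·2^(1−C(6,2)) = 3048227/8192 ≈ 372.09802.


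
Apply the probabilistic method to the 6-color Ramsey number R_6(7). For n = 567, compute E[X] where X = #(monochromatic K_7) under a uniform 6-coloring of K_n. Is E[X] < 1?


E[X] = C(567, 7) · 6^{1 − 21} = 3601671315933933 · 6^{−20} = 3601671315933933/3656158440062976.
As a reduced fraction: E[X] = 44465077974493/45137758519296 ≈ 0.9850972.
Is E[X] < 1? YES.
Since E[X] < 1, there exists a 6-coloring of K_{567} with no monochromatic K_7; hence R_6(7) > 567.

E[X] = 44465077974493/45137758519296 ≈ 0.9850972; E[X] < 1, so R_6(7) > 567.


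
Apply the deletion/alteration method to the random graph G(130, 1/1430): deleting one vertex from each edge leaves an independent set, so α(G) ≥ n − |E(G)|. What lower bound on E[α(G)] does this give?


E[|E(G)|] = C(130, 2)·p = 8385 · (1/1430) = 129/22.
E[α(G)] ≥ n − E[|E(G)|] = 130 − 129/22 = 2731/22.
Numerically: ≈ 124.1364.
(This is only a lower bound; the true E[α(G)] may be larger.)

E[α(G)] ≥ 2731/22 ≈ 124.1364.


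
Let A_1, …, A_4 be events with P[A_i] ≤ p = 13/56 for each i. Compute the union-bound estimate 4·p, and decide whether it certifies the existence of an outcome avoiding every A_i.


Union bound: P[∪_{i=1}^{4} A_i] ≤ Σ_i P[A_i] ≤ 4·p = 4·(13/56) = 13/14.
Numerically: 13/14 ≈ 0.929.
Is 13/14 < 1? YES.
Since P[∪ A_i] ≤ 13/14 < 1, the complement has P[∩ A_i^c] ≥ 1 − 13/14 = 1/14 > 0, so some outcome avoids every A_i.

4·p = 13/14 ≈ 0.929; existence CERTIFIED by the union bound.


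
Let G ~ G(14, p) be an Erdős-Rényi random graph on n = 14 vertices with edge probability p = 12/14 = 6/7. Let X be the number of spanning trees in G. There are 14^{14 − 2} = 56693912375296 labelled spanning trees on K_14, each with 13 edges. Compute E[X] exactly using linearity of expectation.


K_14 has 14^{14 − 2} = 56693912375296 labelled spanning trees.
For each such spanning tree H, let X_H = 1 if all 13 edges of H are present in G. Then P[X_H = 1] = p^{13} = (6/7)^{13} = 13060694016/96889010407.
By linearity: E[X] = Σ_H E[X_H] = 56693912375296 · p^{13} = 56693912375296 · 13060694016/96889010407 = 53496602689536/7.
Numerically: E[X] ≈ 7.642e+12.

E[X] = 56693912375296 · (6/7)^{13} = 53496602689536/7 ≈ 7.642e+12.


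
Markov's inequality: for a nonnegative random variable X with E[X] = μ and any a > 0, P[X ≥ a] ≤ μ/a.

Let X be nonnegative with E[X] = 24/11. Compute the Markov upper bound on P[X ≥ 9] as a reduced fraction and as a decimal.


μ = E[X] = 24/11, a = 9.
Markov: P[X ≥ 9] ≤ μ/a = (24/11)/9 = 8/33.
Numerically: ≈ 0.242.
(Since a = 9 > μ = 2.182, the bound 8/33 is < 1 and informative.)

P[X ≥ 9] ≤ 8/33 ≈ 0.242.


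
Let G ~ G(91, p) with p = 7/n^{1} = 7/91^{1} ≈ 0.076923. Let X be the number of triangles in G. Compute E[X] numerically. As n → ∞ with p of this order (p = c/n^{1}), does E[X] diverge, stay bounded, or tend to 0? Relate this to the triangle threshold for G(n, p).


Number of potential triangles: C(91, 3) = 121485.
Each occurs with probability p³ ≈ (0.076923)³ ≈ 4.5516614e-04.
By linearity: E[X] = C(91, 3)·p³ ≈ 121485 · 4.5516614e-04 ≈ 55.29586.
Here α = 1, so p = 7/n is exactly at the triangle threshold p ~ 1/n. Asymptotically E[X] → c³/6 = 7³/6 = 343/6 ≈ 57.16667, a bounded constant. In this regime the triangle count is asymptotically Poisson(c³/6).

E[X] ≈ 55.29586; in regime p = Θ(1/n^{1}) E[X] stays bounded (at the triangle threshold p ~ 1/n).


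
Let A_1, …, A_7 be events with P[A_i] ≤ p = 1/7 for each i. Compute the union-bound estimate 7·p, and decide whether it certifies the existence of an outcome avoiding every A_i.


Union bound: P[∪_{i=1}^{7} A_i] ≤ Σ_i P[A_i] ≤ 7·p = 7·(1/7) = 1.
Numerically: 1 ≈ 1.000000.
Is 1 < 1? NO.
Since the bound 1 is ≥ 1, the union bound is uninformative here; it does NOT by itself certify existence.

7·p = 1 ≈ 1.000000; existence NOT certified by the union bound.


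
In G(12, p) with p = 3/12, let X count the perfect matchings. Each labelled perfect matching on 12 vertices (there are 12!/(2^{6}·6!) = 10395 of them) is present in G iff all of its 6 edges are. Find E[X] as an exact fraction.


K_12 has 12!/(2^{6}·6!) = 10395 labelled perfect matchings.
For each such perfect matching H, let X_H = 1 if all 6 edges of H are present in G. Then P[X_H = 1] = p^{6} = (1/4)^{6} = 1/4096.
Summing the indicators: E[X] = Σ_H E[X_H] = 10395 · p^{6} = 10395 · 1/4096 = 10395/4096.
Numerically: E[X] ≈ 2.538.

E[X] = 10395 · (1/4)^{6} = 10395/4096 ≈ 2.538.


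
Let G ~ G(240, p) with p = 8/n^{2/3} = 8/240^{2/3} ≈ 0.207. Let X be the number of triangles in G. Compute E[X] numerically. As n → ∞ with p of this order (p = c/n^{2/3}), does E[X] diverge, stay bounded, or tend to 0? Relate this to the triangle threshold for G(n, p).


Number of potential triangles: C(240, 3) = 2275280.
Each occurs with probability p³ ≈ (0.207)³ ≈ 8.88889e-03.
By linearity: E[X] = C(240, 3)·p³ ≈ 2275280 · 8.88889e-03 ≈ 20224.711.
Since α = 2/3 < 1, p = c/n^{2/3} ≫ 1/n is above the triangle threshold p ~ 1/n. Asymptotically E[X] ~ (c³/6)·n^{3(1−α)} = (8³/6)·n^{1} → ∞; triangles are abundant w.h.p.

E[X] ≈ 20224.711; in regime p = Θ(1/n^{2/3}) E[X] diverges (above the triangle threshold p ~ 1/n).


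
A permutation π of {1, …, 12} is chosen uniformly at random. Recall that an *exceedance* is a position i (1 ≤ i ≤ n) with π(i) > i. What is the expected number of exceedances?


Write X = Σ_{i=1}^{12} X_i, where X_i = 1_{π(i) > i}.
For each fixed i, π(i) is uniform over {1, …, 12} (marginal of a uniform permutation), so P[π(i) > i] = (n − i)/n. Summing: Σ_{i=1}^{12} (n − i)/n = (0 + 1 + … + 11)/12 = 12(12 − 1)/(2·12) = (12 − 1)/2.
Hence E[X] = Σ_{i=1}^{12} (12 − i)/12 = 11/2 ≈ 5.500.

E[X] = 11/2 = 5.500.


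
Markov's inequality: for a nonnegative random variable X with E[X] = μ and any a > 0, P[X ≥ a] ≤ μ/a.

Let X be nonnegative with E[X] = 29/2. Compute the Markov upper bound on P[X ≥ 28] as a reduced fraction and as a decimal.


μ = E[X] = 29/2, a = 28.
Markov: P[X ≥ 28] ≤ μ/a = (29/2)/28 = 29/56.
Numerically: ≈ 0.5179.
(Since a = 28 > μ = 14.5000, the bound 29/56 is < 1 and informative.)

P[X ≥ 28] ≤ 29/56 ≈ 0.5179.


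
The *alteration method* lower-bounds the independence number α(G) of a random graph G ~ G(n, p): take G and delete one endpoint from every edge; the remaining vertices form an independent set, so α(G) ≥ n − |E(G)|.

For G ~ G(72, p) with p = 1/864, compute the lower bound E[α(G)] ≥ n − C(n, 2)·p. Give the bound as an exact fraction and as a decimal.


E[|E(G)|] = C(72, 2)·p = 2556 · (1/864) = 71/24.
E[α(G)] ≥ n − E[|E(G)|] = 72 − 71/24 = 1657/24.
Numerically: ≈ 69.0417.
(This is only a lower bound; the true E[α(G)] may be larger.)

E[α(G)] ≥ 1657/24 ≈ 69.0417.


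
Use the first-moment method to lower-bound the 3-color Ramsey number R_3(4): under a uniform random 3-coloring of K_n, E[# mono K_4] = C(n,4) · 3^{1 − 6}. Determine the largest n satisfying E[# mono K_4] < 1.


We need C(n, 4) · 3^{1 − 6} < 1, i.e. C(n, 4) < 3^{6 − 1} = 243.
Check values of n near the boundary:
  n = 9: C(9, 4) = 126; 126 < 243? YES
  n = 10: C(10, 4) = 210; 210 < 243? YES
  n = 11: C(11, 4) = 330; 330 < 243? NO
The largest n with C(n, 4) < 243 is n = 10 (where E[X] = 70/81 ≈ 0.864198). Hence R_3(4) > 10, i.e. R_3(4) ≥ 11.

Largest n = 10; hence R_3(4) > 10.


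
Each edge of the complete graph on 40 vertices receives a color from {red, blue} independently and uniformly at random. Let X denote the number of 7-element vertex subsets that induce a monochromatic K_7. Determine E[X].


Let X = Σ_S X_S over the C(40, 7) = 18643560 subsets S of size 7, where X_S = 1 if the K_7 on S is monochromatic.
For a fixed S, the K_7 on S has C(7, 2) = 21 edges. P[all 21 edges red] = (1/2)^21, and likewise for blue, so P[monochromatic] = 2·(1/2)^21 = 2^{1 − 21} = 1/1048576.
By linearity: E[X] = C(40, 7) · 2^{1 − 21} = 18643560 · 1/1048576 = 2330445/131072.
Numerically: E[X] ≈ 17.77988.

E[X] = C(40,7)·2^(1−C(7,2)) = 2330445/131072 ≈ 17.77988.


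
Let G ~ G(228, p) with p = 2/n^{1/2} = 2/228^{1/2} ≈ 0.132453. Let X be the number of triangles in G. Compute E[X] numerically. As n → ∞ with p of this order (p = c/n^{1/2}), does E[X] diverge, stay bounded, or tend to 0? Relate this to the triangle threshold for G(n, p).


Number of potential triangles: C(228, 3) = 1949476.
Each occurs with probability p³ ≈ (0.132453)³ ≈ 2.32374098e-03.
By linearity: E[X] = C(228, 3)·p³ ≈ 1949476 · 2.32374098e-03 ≈ 4530.077265.
Since α = 1/2 < 1, p = c/n^{1/2} ≫ 1/n is above the triangle threshold p ~ 1/n. Asymptotically E[X] ~ (c³/6)·n^{3(1−α)} = (2³/6)·n^{1.5} → ∞; triangles are abundant w.h.p.

E[X] ≈ 4530.077265; in regime p = Θ(1/n^{1/2}) E[X] diverges (above the triangle threshold p ~ 1/n).


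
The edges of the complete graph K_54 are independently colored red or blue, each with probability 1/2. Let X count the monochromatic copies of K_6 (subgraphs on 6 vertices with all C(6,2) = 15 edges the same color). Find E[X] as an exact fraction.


Let X = Σ_S X_S over the C(54, 6) = 25827165 subsets S of size 6, where X_S = 1 if the K_6 on S is monochromatic.
For a fixed S, the K_6 on S has C(6, 2) = 15 edges. P[all 15 edges red] = (1/2)^15, and likewise for blue, so P[monochromatic] = 2·(1/2)^15 = 2^{1 − 15} = 1/16384.
By linearity: E[X] = C(54, 6) · 2^{1 − 15} = 25827165 · 1/16384 = 25827165/16384.
Numerically: E[X] ≈ 1576.365051.

E[X] = C(54,6)·2^(1−C(6,2)) = 25827165/16384 ≈ 1576.365051.


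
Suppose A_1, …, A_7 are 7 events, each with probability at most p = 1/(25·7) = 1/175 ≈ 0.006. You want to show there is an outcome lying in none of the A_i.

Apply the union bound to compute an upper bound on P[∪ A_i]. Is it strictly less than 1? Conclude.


Union bound: P[∪_{i=1}^{7} A_i] ≤ Σ_i P[A_i] ≤ 7·p = 7·(1/175) = 1/25.
Numerically: 1/25 ≈ 0.040.
Is 1/25 < 1? YES.
Since P[∪ A_i] ≤ 1/25 < 1, the complement has P[∩ A_i^c] ≥ 1 − 1/25 = 24/25 > 0, so some outcome avoids every A_i.

7·p = 1/25 ≈ 0.040; existence CERTIFIED by the union bound.


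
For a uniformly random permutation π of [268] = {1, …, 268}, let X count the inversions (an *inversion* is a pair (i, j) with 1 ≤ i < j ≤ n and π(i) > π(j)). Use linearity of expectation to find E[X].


Write X = Σ X_I over the C(268, 2) = 35778 pairs i < j, with X_I the indicator of one inversion.
There are 35778 indicators.
For each fixed pair i < j, the values π(i) and π(j) are two distinct elements of {1, …, 268} in uniformly random order; by symmetry P[π(i) > π(j)] = 1/2.
By linearity: E[X] = 35778 · (1/2) = C(268, 2) · (1/2) = 35778/2 = 17889 ≈ 17889.0000.

E[X] = 17889 = 17889.0000.


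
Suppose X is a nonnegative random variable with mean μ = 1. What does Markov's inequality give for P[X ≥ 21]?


μ = E[X] = 1, a = 21.
Markov: P[X ≥ 21] ≤ μ/a = (1)/21 = 1/21.
Numerically: ≈ 0.048.
(Since a = 21 > μ = 1.000, the bound 1/21 is < 1 and informative.)

P[X ≥ 21] ≤ 1/21 ≈ 0.048.


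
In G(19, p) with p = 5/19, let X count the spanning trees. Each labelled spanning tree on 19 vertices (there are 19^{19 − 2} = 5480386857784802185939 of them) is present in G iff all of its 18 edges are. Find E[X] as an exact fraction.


K_19 has 19^{19 − 2} = 5480386857784802185939 labelled spanning trees.
For each such spanning tree H, let X_H = 1 if all 18 edges of H are present in G. Then P[X_H = 1] = p^{18} = (5/19)^{18} = 3814697265625/104127350297911241532841.
By linearity: E[X] = Σ_H E[X_H] = 5480386857784802185939 · p^{18} = 5480386857784802185939 · 3814697265625/104127350297911241532841 = 3814697265625/19.
Numerically: E[X] ≈ 2.00774e+11.

E[X] = 5480386857784802185939 · (5/19)^{18} = 3814697265625/19 ≈ 2.00774e+11.


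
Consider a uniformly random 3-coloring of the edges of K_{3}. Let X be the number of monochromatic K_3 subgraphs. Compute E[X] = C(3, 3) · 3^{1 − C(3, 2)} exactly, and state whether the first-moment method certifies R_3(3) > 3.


E[X] = C(3, 3) · 3^{1 − 3} = 1 · 3^{−2} = 1/9.
As a reduced fraction: E[X] = 1/9 ≈ 0.1111.
Is E[X] < 1? YES.
Since E[X] < 1, there exists a 3-coloring of K_{3} with no monochromatic K_3; hence R_3(3) > 3.

E[X] = 1/9 ≈ 0.1111; E[X] < 1, so R_3(3) > 3.


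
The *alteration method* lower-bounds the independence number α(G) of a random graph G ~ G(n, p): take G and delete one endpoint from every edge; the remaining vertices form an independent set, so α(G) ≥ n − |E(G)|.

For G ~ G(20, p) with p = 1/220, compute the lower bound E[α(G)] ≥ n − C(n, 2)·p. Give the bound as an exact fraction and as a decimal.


E[|E(G)|] = C(20, 2)·p = 190 · (1/220) = 19/22.
E[α(G)] ≥ n − E[|E(G)|] = 20 − 19/22 = 421/22.
Numerically: ≈ 19.136364.
(This is only a lower bound; the true E[α(G)] may be larger.)

E[α(G)] ≥ 421/22 ≈ 19.136364.


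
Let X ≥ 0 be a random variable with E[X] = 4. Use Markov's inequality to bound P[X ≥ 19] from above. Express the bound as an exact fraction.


μ = E[X] = 4, a = 19.
Markov: P[X ≥ 19] ≤ μ/a = (4)/19 = 4/19.
Numerically: ≈ 0.2105.
(Since a = 19 > μ = 4.0000, the bound 4/19 is < 1 and informative.)

P[X ≥ 19] ≤ 4/19 ≈ 0.2105.


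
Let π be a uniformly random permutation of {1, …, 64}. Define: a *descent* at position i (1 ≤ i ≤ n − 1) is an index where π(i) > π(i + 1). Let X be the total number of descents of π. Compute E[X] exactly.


Write X = Σ X_I over i = 1, …, 63, with X_I the indicator of one descent.
There are 63 indicators.
For each fixed i, the pair (π(i), π(i+1)) is a uniformly random ordered pair of distinct values from {1, …, 64}; by symmetry P[π(i) > π(i+1)] = 1/2.
By linearity: E[X] = 63 · (1/2) = (64 − 1) · (1/2) = 63/2 ≈ 31.500.

E[X] = 63/2 = 31.500.


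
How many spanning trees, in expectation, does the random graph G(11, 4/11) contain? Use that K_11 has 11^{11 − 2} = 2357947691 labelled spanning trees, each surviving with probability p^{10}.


K_11 has 11^{11 − 2} = 2357947691 labelled spanning trees.
For each such spanning tree H, let X_H = 1 if all 10 edges of H are present in G. Then P[X_H = 1] = p^{10} = (4/11)^{10} = 1048576/25937424601.
By linearity of expectation: E[X] = Σ_H E[X_H] = 2357947691 · p^{10} = 2357947691 · 1048576/25937424601 = 1048576/11.
Numerically: E[X] ≈ 95325.1.

E[X] = 2357947691 · (4/11)^{10} = 1048576/11 ≈ 95325.1.


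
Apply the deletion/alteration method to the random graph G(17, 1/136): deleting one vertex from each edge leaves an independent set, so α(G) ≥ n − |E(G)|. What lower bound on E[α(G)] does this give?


E[|E(G)|] = C(17, 2)·p = 136 · (1/136) = 1.
E[α(G)] ≥ n − E[|E(G)|] = 17 − 1 = 16.
Numerically: ≈ 16.00000.
(This is only a lower bound; the true E[α(G)] may be larger.)

E[α(G)] ≥ 16 ≈ 16.00000.


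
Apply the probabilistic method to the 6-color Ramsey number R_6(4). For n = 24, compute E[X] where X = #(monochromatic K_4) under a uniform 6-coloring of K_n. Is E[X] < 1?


E[X] = C(24, 4) · 6^{1 − 6} = 10626 · 6^{−5} = 10626/7776.
As a reduced fraction: E[X] = 1771/1296 ≈ 1.3665.
Is E[X] < 1? NO.
Since E[X] ≥ 1, the first-moment bound is inconclusive at n = 24; it does NOT by itself certify R_6(4) > 24.

E[X] = 1771/1296 ≈ 1.3665; E[X] ≥ 1; first-moment method inconclusive here.


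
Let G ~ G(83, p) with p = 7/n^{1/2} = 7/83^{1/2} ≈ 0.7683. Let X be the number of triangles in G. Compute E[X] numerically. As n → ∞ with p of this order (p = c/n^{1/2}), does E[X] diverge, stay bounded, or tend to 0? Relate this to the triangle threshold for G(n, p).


Number of potential triangles: C(83, 3) = 91881.
Each occurs with probability p³ ≈ (0.7683)³ ≈ 4.536041e-01.
By linearity: E[X] = C(83, 3)·p³ ≈ 91881 · 4.536041e-01 ≈ 41677.5993.
Since α = 1/2 < 1, p = c/n^{1/2} ≫ 1/n is above the triangle threshold p ~ 1/n. Asymptotically E[X] ~ (c³/6)·n^{3(1−α)} = (7³/6)·n^{1.5} → ∞; triangles are abundant w.h.p.

E[X] ≈ 41677.5993; in regime p = Θ(1/n^{1/2}) E[X] diverges (above the triangle threshold p ~ 1/n).


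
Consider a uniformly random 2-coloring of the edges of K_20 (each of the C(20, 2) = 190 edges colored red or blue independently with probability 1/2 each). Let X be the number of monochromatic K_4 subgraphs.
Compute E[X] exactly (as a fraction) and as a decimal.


Let X = Σ_S X_S over the C(20, 4) = 4845 subsets S of size 4, where X_S = 1 if the K_4 on S is monochromatic.
For a fixed S, the K_4 on S has C(4, 2) = 6 edges. P[all 6 edges red] = (1/2)^6, and likewise for blue, so P[monochromatic] = 2·(1/2)^6 = 2^{1 − 6} = 1/32.
By linearity: E[X] = C(20, 4) · 2^{1 − 6} = 4845 · 1/32 = 4845/32.
Numerically: E[X] ≈ 151.406250.

E[X] = C(20,4)·2^(1−C(4,2)) = 4845/32 ≈ 151.406250.


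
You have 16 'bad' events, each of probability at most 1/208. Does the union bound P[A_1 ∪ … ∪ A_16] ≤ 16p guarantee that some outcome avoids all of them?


Union bound: P[∪_{i=1}^{16} A_i] ≤ Σ_i P[A_i] ≤ 16·p = 16·(1/208) = 1/13.
Numerically: 1/13 ≈ 0.0769231.
Is 1/13 < 1? YES.
Since P[∪ A_i] ≤ 1/13 < 1, the complement has P[∩ A_i^c] ≥ 1 − 1/13 = 12/13 > 0, so some outcome avoids every A_i.

16·p = 1/13 ≈ 0.0769231; existence CERTIFIED by the union bound.


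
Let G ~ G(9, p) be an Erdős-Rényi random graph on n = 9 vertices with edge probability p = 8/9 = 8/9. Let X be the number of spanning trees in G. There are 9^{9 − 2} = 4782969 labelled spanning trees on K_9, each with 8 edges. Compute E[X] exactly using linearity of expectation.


K_9 has 9^{9 − 2} = 4782969 labelled spanning trees.
For each such spanning tree H, let X_H = 1 if all 8 edges of H are present in G. Then P[X_H = 1] = p^{8} = (8/9)^{8} = 16777216/43046721.
By linearity: E[X] = Σ_H E[X_H] = 4782969 · p^{8} = 4782969 · 16777216/43046721 = 16777216/9.
Numerically: E[X] ≈ 1.864e+06.

E[X] = 4782969 · (8/9)^{8} = 16777216/9 ≈ 1.864e+06.


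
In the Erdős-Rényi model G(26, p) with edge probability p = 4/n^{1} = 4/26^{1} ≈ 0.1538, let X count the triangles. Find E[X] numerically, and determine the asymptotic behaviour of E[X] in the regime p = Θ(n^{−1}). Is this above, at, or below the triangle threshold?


Number of potential triangles: C(26, 3) = 2600.
Each occurs with probability p³ ≈ (0.1538)³ ≈ 3.641329e-03.
By linearity: E[X] = C(26, 3)·p³ ≈ 2600 · 3.641329e-03 ≈ 9.4675.
Here α = 1, so p = 4/n is exactly at the triangle threshold p ~ 1/n. Asymptotically E[X] → c³/6 = 4³/6 = 32/3 ≈ 10.6667, a bounded constant. In this regime the triangle count is asymptotically Poisson(c³/6).

E[X] ≈ 9.4675; in regime p = Θ(1/n^{1}) E[X] stays bounded (at the triangle threshold p ~ 1/n).


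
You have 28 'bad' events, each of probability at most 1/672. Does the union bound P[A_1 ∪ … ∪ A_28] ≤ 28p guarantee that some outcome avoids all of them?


Union bound: P[∪_{i=1}^{28} A_i] ≤ Σ_i P[A_i] ≤ 28·p = 28·(1/672) = 1/24.
Numerically: 1/24 ≈ 0.04167.
Is 1/24 < 1? YES.
Since P[∪ A_i] ≤ 1/24 < 1, the complement has P[∩ A_i^c] ≥ 1 − 1/24 = 23/24 > 0, so some outcome avoids every A_i.

28·p = 1/24 ≈ 0.04167; existence CERTIFIED by the union bound.


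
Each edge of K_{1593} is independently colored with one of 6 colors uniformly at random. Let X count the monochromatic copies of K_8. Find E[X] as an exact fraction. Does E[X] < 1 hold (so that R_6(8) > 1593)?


E[X] = C(1593, 8) · 6^{1 − 28} = 1010555394551193970323 · 6^{−27} = 1010555394551193970323/1023490369077469249536.
As a reduced fraction: E[X] = 37427977575970147049/37907050706572935168 ≈ 0.987362.
Is E[X] < 1? YES.
Since E[X] < 1, there exists a 6-coloring of K_{1593} with no monochromatic K_8; hence R_6(8) > 1593.

E[X] = 37427977575970147049/37907050706572935168 ≈ 0.987362; E[X] < 1, so R_6(8) > 1593.


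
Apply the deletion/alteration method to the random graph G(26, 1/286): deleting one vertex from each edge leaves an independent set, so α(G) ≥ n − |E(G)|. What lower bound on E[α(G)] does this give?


E[|E(G)|] = C(26, 2)·p = 325 · (1/286) = 25/22.
E[α(G)] ≥ n − E[|E(G)|] = 26 − 25/22 = 547/22.
Numerically: ≈ 24.864.
(This is only a lower bound; the true E[α(G)] may be larger.)

E[α(G)] ≥ 547/22 ≈ 24.864.


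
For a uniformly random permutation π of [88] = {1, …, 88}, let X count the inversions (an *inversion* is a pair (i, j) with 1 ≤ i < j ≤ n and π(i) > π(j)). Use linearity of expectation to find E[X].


Write X = Σ X_I over the C(88, 2) = 3828 pairs i < j, with X_I the indicator of one inversion.
There are 3828 indicators.
For each fixed pair i < j, the values π(i) and π(j) are two distinct elements of {1, …, 88} in uniformly random order; by symmetry P[π(i) > π(j)] = 1/2.
By linearity: E[X] = 3828 · (1/2) = C(88, 2) · (1/2) = 3828/2 = 1914 ≈ 1914.000000.

E[X] = 1914 = 1914.000000.


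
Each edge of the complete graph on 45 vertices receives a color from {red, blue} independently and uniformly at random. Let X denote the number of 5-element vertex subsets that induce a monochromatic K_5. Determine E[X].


Let X = Σ_S X_S over the C(45, 5) = 1221759 subsets S of size 5, where X_S = 1 if the K_5 on S is monochromatic.
For a fixed S, the K_5 on S has C(5, 2) = 10 edges. P[all 10 edges red] = (1/2)^10, and likewise for blue, so P[monochromatic] = 2·(1/2)^10 = 2^{1 − 10} = 1/512.
Summing: E[X] = C(45, 5) · 2^{1 − 10} = 1221759 · 1/512 = 1221759/512.
Numerically: E[X] ≈ 2386.248.

E[X] = C(45,5)·2^(1−C(5,2)) = 1221759/512 ≈ 2386.248.


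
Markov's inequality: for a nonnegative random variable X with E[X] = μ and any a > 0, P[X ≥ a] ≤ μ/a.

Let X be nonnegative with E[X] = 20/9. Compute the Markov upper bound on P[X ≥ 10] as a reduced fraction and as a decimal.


μ = E[X] = 20/9, a = 10.
Markov: P[X ≥ 10] ≤ μ/a = (20/9)/10 = 2/9.
Numerically: ≈ 0.222222.
(Since a = 10 > μ = 2.222222, the bound 2/9 is < 1 and informative.)

P[X ≥ 10] ≤ 2/9 ≈ 0.222222.


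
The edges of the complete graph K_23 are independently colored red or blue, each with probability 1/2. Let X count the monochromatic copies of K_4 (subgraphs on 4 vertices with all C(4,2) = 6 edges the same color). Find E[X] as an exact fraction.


Let X = Σ_S X_S over the C(23, 4) = 8855 subsets S of size 4, where X_S = 1 if the K_4 on S is monochromatic.
For a fixed S, the K_4 on S has C(4, 2) = 6 edges. P[all 6 edges red] = (1/2)^6, and likewise for blue, so P[monochromatic] = 2·(1/2)^6 = 2^{1 − 6} = 1/32.
By linearity of expectation: E[X] = C(23, 4) · 2^{1 − 6} = 8855 · 1/32 = 8855/32.
Numerically: E[X] ≈ 276.719.

E[X] = C(23,4)·2^(1−C(4,2)) = 8855/32 ≈ 276.719.


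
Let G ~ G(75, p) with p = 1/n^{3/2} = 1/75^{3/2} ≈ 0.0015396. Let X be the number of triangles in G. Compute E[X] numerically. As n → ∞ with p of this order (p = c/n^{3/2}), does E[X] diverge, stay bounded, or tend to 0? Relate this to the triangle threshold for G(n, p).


Number of potential triangles: C(75, 3) = 67525.
Each occurs with probability p³ ≈ (0.0015396)³ ≈ 3.64942392e-09.
By linearity: E[X] = C(75, 3)·p³ ≈ 67525 · 3.64942392e-09 ≈ 0.000246.
Since α = 3/2 > 1, p = c/n^{3/2} = o(1/n) is below the triangle threshold p ~ 1/n. Asymptotically E[X] ~ (c³/6)·n^{3(1−α)} = (1³/6)·n^{-1.5} → 0, so by Markov's inequality G has no triangles w.h.p.

E[X] ≈ 0.000246; in regime p = Θ(1/n^{3/2}) E[X] tends to 0 (below the triangle threshold p ~ 1/n).


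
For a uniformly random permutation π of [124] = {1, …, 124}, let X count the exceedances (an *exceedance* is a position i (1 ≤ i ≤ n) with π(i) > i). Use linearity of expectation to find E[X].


Write X = Σ_{i=1}^{124} X_i, where X_i = 1_{π(i) > i}.
For each fixed i, π(i) is uniform over {1, …, 124} (marginal of a uniform permutation), so P[π(i) > i] = (n − i)/n. Summing: Σ_{i=1}^{124} (n − i)/n = (0 + 1 + … + 123)/124 = 124(124 − 1)/(2·124) = (124 − 1)/2.
Hence E[X] = Σ_{i=1}^{124} (124 − i)/124 = 123/2 ≈ 61.500.

E[X] = 123/2 = 61.500.


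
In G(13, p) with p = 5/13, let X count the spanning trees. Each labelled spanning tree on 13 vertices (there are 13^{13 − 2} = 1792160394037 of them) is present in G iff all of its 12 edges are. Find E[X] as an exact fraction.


K_13 has 13^{13 − 2} = 1792160394037 labelled spanning trees.
For each such spanning tree H, let X_H = 1 if all 12 edges of H are present in G. Then P[X_H = 1] = p^{12} = (5/13)^{12} = 244140625/23298085122481.
Summing the indicators: E[X] = Σ_H E[X_H] = 1792160394037 · p^{12} = 1792160394037 · 244140625/23298085122481 = 244140625/13.
Numerically: E[X] ≈ 1.878e+07.

E[X] = 1792160394037 · (5/13)^{12} = 244140625/13 ≈ 1.878e+07.


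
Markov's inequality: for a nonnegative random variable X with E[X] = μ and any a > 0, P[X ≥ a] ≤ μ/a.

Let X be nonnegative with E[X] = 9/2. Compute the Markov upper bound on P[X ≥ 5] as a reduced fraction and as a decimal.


μ = E[X] = 9/2, a = 5.
Markov: P[X ≥ 5] ≤ μ/a = (9/2)/5 = 9/10.
Numerically: ≈ 0.900.
(Since a = 5 > μ = 4.500, the bound 9/10 is < 1 and informative.)

P[X ≥ 5] ≤ 9/10 ≈ 0.900.


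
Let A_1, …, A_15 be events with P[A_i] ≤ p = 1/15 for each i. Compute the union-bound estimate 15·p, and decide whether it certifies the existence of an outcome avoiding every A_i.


Union bound: P[∪_{i=1}^{15} A_i] ≤ Σ_i P[A_i] ≤ 15·p = 15·(1/15) = 1.
Numerically: 1 ≈ 1.000.
Is 1 < 1? NO.
Since the bound 1 is ≥ 1, the union bound is uninformative here; it does NOT by itself certify existence.

15·p = 1 ≈ 1.000; existence NOT certified by the union bound.


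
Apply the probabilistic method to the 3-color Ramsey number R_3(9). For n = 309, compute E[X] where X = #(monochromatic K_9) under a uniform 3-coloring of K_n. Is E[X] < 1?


E[X] = C(309, 9) · 3^{1 − 36} = 62920976643980686 · 3^{−35} = 62920976643980686/50031545098999707.
As a reduced fraction: E[X] = 62920976643980686/50031545098999707 ≈ 1.2576.
Is E[X] < 1? NO.
Since E[X] ≥ 1, the first-moment bound is inconclusive at n = 309; it does NOT by itself certify R_3(9) > 309.

E[X] = 62920976643980686/50031545098999707 ≈ 1.2576; E[X] ≥ 1; first-moment method inconclusive here.


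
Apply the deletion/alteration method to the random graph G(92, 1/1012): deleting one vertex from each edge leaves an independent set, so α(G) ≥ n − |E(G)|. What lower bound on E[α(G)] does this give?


E[|E(G)|] = C(92, 2)·p = 4186 · (1/1012) = 91/22.
E[α(G)] ≥ n − E[|E(G)|] = 92 − 91/22 = 1933/22.
Numerically: ≈ 87.8636.
(This is only a lower bound; the true E[α(G)] may be larger.)

E[α(G)] ≥ 1933/22 ≈ 87.8636.


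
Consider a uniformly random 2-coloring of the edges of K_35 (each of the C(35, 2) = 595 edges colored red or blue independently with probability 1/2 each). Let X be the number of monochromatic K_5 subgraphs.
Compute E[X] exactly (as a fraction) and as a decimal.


Let X = Σ_S X_S over the C(35, 5) = 324632 subsets S of size 5, where X_S = 1 if the K_5 on S is monochromatic.
For a fixed S, the K_5 on S has C(5, 2) = 10 edges. P[all 10 edges red] = (1/2)^10, and likewise for blue, so P[monochromatic] = 2·(1/2)^10 = 2^{1 − 10} = 1/512.
By linearity: E[X] = C(35, 5) · 2^{1 − 10} = 324632 · 1/512 = 40579/64.
Numerically: E[X] ≈ 634.046875.

E[X] = C(35,5)·2^(1−C(5,2)) = 40579/64 ≈ 634.046875.


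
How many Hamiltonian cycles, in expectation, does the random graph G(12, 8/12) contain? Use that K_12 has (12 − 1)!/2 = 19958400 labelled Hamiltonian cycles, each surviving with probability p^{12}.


K_12 has (12 − 1)!/2 = 19958400 labelled Hamiltonian cycles.
For each such Hamiltonian cycle H, let X_H = 1 if all 12 edges of H are present in G. Then P[X_H = 1] = p^{12} = (2/3)^{12} = 4096/531441.
By linearity: E[X] = Σ_H E[X_H] = 19958400 · p^{12} = 19958400 · 4096/531441 = 1009254400/6561.
Numerically: E[X] ≈ 1.54e+05.

E[X] = 19958400 · (2/3)^{12} = 1009254400/6561 ≈ 1.54e+05.


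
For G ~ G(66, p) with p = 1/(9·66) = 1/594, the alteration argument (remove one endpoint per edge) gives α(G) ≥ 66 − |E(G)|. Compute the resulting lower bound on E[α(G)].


E[|E(G)|] = C(66, 2)·p = 2145 · (1/594) = 65/18.
E[α(G)] ≥ n − E[|E(G)|] = 66 − 65/18 = 1123/18.
Numerically: ≈ 62.3889.
(This is only a lower bound; the true E[α(G)] may be larger.)

E[α(G)] ≥ 1123/18 ≈ 62.3889.


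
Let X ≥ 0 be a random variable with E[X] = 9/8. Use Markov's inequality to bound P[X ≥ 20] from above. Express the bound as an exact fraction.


μ = E[X] = 9/8, a = 20.
Markov: P[X ≥ 20] ≤ μ/a = (9/8)/20 = 9/160.
Numerically: ≈ 0.0563.
(Since a = 20 > μ = 1.1250, the bound 9/160 is < 1 and informative.)

P[X ≥ 20] ≤ 9/160 ≈ 0.0563.


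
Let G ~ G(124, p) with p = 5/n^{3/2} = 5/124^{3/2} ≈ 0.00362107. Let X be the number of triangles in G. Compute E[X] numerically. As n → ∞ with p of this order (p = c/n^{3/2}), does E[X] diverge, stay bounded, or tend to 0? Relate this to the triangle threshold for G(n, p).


Number of potential triangles: C(124, 3) = 310124.
Each occurs with probability p³ ≈ (0.00362107)³ ≈ 4.74801880e-08.
By linearity: E[X] = C(124, 3)·p³ ≈ 310124 · 4.74801880e-08 ≈ 0.014725.
Since α = 3/2 > 1, p = c/n^{3/2} = o(1/n) is below the triangle threshold p ~ 1/n. Asymptotically E[X] ~ (c³/6)·n^{3(1−α)} = (5³/6)·n^{-1.5} → 0, so by Markov's inequality G has no triangles w.h.p.

E[X] ≈ 0.014725; in regime p = Θ(1/n^{3/2}) E[X] tends to 0 (below the triangle threshold p ~ 1/n).


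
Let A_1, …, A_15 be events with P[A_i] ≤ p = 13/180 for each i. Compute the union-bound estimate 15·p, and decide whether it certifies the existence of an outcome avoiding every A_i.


Union bound: P[∪_{i=1}^{15} A_i] ≤ Σ_i P[A_i] ≤ 15·p = 15·(13/180) = 13/12.
Numerically: 13/12 ≈ 1.083333.
Is 13/12 < 1? NO.
Since the bound 13/12 is ≥ 1, the union bound is uninformative here; it does NOT by itself certify existence.

15·p = 13/12 ≈ 1.083333; existence NOT certified by the union bound.


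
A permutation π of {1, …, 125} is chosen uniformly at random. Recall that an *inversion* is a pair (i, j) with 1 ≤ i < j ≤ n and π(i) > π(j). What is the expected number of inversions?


Write X = Σ X_I over the C(125, 2) = 7750 pairs i < j, with X_I the indicator of one inversion.
There are 7750 indicators.
For each fixed pair i < j, the values π(i) and π(j) are two distinct elements of {1, …, 125} in uniformly random order; by symmetry P[π(i) > π(j)] = 1/2.
By linearity: E[X] = 7750 · (1/2) = C(125, 2) · (1/2) = 7750/2 = 3875 ≈ 3875.000000.

E[X] = 3875 = 3875.000000.


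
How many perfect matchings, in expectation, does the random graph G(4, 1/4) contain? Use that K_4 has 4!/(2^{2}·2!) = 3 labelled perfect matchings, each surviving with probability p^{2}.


K_4 has 4!/(2^{2}·2!) = 3 labelled perfect matchings.
For each such perfect matching H, let X_H = 1 if all 2 edges of H are present in G. Then P[X_H = 1] = p^{2} = (1/4)^{2} = 1/16.
Summing the indicators: E[X] = Σ_H E[X_H] = 3 · p^{2} = 3 · 1/16 = 3/16.
Numerically: E[X] ≈ 0.1875.

E[X] = 3 · (1/4)^{2} = 3/16 ≈ 0.1875.


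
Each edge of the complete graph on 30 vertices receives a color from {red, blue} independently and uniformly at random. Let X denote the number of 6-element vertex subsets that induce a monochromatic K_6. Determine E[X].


Let X = Σ_S X_S over the C(30, 6) = 593775 subsets S of size 6, where X_S = 1 if the K_6 on S is monochromatic.
For a fixed S, the K_6 on S has C(6, 2) = 15 edges. P[all 15 edges red] = (1/2)^15, and likewise for blue, so P[monochromatic] = 2·(1/2)^15 = 2^{1 − 15} = 1/16384.
By linearity: E[X] = C(30, 6) · 2^{1 − 15} = 593775 · 1/16384 = 593775/16384.
Numerically: E[X] ≈ 36.2411.

E[X] = C(30,6)·2^(1−C(6,2)) = 593775/16384 ≈ 36.2411.


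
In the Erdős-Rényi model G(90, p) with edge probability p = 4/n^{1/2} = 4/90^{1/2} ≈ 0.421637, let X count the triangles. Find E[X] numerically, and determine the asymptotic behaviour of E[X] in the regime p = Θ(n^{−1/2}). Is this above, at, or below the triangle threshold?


Number of potential triangles: C(90, 3) = 117480.
Each occurs with probability p³ ≈ (0.421637)³ ≈ 7.49576927e-02.
By linearity: E[X] = C(90, 3)·p³ ≈ 117480 · 7.49576927e-02 ≈ 8806.029737.
Since α = 1/2 < 1, p = c/n^{1/2} ≫ 1/n is above the triangle threshold p ~ 1/n. Asymptotically E[X] ~ (c³/6)·n^{3(1−α)} = (4³/6)·n^{1.5} → ∞; triangles are abundant w.h.p.

E[X] ≈ 8806.029737; in regime p = Θ(1/n^{1/2}) E[X] diverges (above the triangle threshold p ~ 1/n).


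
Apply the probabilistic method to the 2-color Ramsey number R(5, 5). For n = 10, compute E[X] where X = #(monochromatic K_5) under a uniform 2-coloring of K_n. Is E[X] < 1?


E[X] = C(10, 5) · 2^{1 − 10} = 252 · 2^{−9} = 252/512.
As a reduced fraction: E[X] = 63/128 ≈ 0.49219.
Is E[X] < 1? YES.
Since E[X] < 1, there exists a 2-coloring of K_{10} with no monochromatic K_5; hence R(5, 5) > 10.

E[X] = 63/128 ≈ 0.49219; E[X] < 1, so R(5, 5) > 10.


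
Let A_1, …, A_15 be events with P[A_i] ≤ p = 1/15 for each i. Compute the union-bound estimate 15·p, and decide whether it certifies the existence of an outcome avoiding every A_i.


Union bound: P[∪_{i=1}^{15} A_i] ≤ Σ_i P[A_i] ≤ 15·p = 15·(1/15) = 1.
Numerically: 1 ≈ 1.0000000.
Is 1 < 1? NO.
Since the bound 1 is ≥ 1, the union bound is uninformative here; it does NOT by itself certify existence.

15·p = 1 ≈ 1.0000000; existence NOT certified by the union bound.


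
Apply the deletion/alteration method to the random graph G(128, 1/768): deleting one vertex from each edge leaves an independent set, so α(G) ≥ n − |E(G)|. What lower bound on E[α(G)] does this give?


E[|E(G)|] = C(128, 2)·p = 8128 · (1/768) = 127/12.
E[α(G)] ≥ n − E[|E(G)|] = 128 − 127/12 = 1409/12.
Numerically: ≈ 117.4167.
(This is only a lower bound; the true E[α(G)] may be larger.)

E[α(G)] ≥ 1409/12 ≈ 117.4167.


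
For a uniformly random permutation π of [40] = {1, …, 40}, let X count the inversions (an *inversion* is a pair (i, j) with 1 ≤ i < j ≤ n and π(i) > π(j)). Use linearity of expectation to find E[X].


Write X = Σ X_I over the C(40, 2) = 780 pairs i < j, with X_I the indicator of one inversion.
There are 780 indicators.
For each fixed pair i < j, the values π(i) and π(j) are two distinct elements of {1, …, 40} in uniformly random order; by symmetry P[π(i) > π(j)] = 1/2.
By linearity: E[X] = 780 · (1/2) = C(40, 2) · (1/2) = 780/2 = 390 ≈ 390.00000.

E[X] = 390 = 390.00000.


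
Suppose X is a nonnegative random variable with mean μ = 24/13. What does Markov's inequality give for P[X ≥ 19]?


μ = E[X] = 24/13, a = 19.
Markov: P[X ≥ 19] ≤ μ/a = (24/13)/19 = 24/247.
Numerically: ≈ 0.097.
(Since a = 19 > μ = 1.846, the bound 24/247 is < 1 and informative.)

P[X ≥ 19] ≤ 24/247 ≈ 0.097.


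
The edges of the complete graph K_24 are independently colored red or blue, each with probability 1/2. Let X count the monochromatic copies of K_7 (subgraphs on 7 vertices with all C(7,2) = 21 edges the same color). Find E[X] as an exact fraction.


Let X = Σ_S X_S over the C(24, 7) = 346104 subsets S of size 7, where X_S = 1 if the K_7 on S is monochromatic.
For a fixed S, the K_7 on S has C(7, 2) = 21 edges. P[all 21 edges red] = (1/2)^21, and likewise for blue, so P[monochromatic] = 2·(1/2)^21 = 2^{1 − 21} = 1/1048576.
Summing: E[X] = C(24, 7) · 2^{1 − 21} = 346104 · 1/1048576 = 43263/131072.
Numerically: E[X] ≈ 0.330.

E[X] = C(24,7)·2^(1−C(7,2)) = 43263/131072 ≈ 0.330.


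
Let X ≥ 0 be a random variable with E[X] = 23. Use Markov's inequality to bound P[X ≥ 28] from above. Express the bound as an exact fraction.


μ = E[X] = 23, a = 28.
Markov: P[X ≥ 28] ≤ μ/a = (23)/28 = 23/28.
Numerically: ≈ 0.8214.
(Since a = 28 > μ = 23.0000, the bound 23/28 is < 1 and informative.)

P[X ≥ 28] ≤ 23/28 ≈ 0.8214.


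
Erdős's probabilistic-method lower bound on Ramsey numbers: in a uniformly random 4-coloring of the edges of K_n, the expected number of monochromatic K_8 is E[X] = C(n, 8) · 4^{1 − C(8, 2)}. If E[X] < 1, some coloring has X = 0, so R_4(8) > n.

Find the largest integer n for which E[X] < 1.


We need C(n, 8) · 4^{1 − 28} < 1, i.e. C(n, 8) < 4^{28 − 1} = 18014398509481984.
Check values of n near the boundary:
  n = 406: C(406, 8) = 17082453897995850; 17082453897995850 < 18014398509481984? YES
  n = 407: C(407, 8) = 17424959239309050; 17424959239309050 < 18014398509481984? YES
  n = 408: C(408, 8) = 17773458424095231; 17773458424095231 < 18014398509481984? YES
  n = 409: C(409, 8) = 18128041135797879; 18128041135797879 < 18014398509481984? NO
  n = 410: C(410, 8) = 18488798173326195; 18488798173326195 < 18014398509481984? NO
  n = 411: C(411, 8) = 18855821462126715; 18855821462126715 < 18014398509481984? NO
The largest n with C(n, 8) < 18014398509481984 is n = 408 (where E[X] = 17773458424095231/18014398509481984 ≈ 0.9866251). Hence R_4(8) > 408, i.e. R_4(8) ≥ 409.

Largest n = 408; hence R_4(8) > 408.


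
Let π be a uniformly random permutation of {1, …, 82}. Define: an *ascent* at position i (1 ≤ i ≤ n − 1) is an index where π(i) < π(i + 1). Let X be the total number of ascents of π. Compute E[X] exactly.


Write X = Σ X_I over i = 1, …, 81, with X_I the indicator of one ascent.
There are 81 indicators.
For each fixed i, the pair (π(i), π(i+1)) is a uniformly random ordered pair of distinct values from {1, …, 82}; by symmetry P[π(i) < π(i+1)] = 1/2.
By linearity: E[X] = 81 · (1/2) = (82 − 1) · (1/2) = 81/2 ≈ 40.500000.

E[X] = 81/2 = 40.500000.


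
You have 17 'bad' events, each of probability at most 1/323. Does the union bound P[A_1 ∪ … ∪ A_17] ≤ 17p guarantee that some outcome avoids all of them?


Union bound: P[∪_{i=1}^{17} A_i] ≤ Σ_i P[A_i] ≤ 17·p = 17·(1/323) = 1/19.
Numerically: 1/19 ≈ 0.0526316.
Is 1/19 < 1? YES.
Since P[∪ A_i] ≤ 1/19 < 1, the complement has P[∩ A_i^c] ≥ 1 − 1/19 = 18/19 > 0, so some outcome avoids every A_i.

17·p = 1/19 ≈ 0.0526316; existence CERTIFIED by the union bound.


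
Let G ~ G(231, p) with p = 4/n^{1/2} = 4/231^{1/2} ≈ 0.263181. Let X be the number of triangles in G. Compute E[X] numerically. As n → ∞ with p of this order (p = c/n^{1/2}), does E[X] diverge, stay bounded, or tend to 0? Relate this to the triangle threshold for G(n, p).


Number of potential triangles: C(231, 3) = 2027795.
Each occurs with probability p³ ≈ (0.263181)³ ≈ 1.82289647e-02.
By linearity: E[X] = C(231, 3)·p³ ≈ 2027795 · 1.82289647e-02 ≈ 36964.603492.
Since α = 1/2 < 1, p = c/n^{1/2} ≫ 1/n is above the triangle threshold p ~ 1/n. Asymptotically E[X] ~ (c³/6)·n^{3(1−α)} = (4³/6)·n^{1.5} → ∞; triangles are abundant w.h.p.

E[X] ≈ 36964.603492; in regime p = Θ(1/n^{1/2}) E[X] diverges (above the triangle threshold p ~ 1/n).
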